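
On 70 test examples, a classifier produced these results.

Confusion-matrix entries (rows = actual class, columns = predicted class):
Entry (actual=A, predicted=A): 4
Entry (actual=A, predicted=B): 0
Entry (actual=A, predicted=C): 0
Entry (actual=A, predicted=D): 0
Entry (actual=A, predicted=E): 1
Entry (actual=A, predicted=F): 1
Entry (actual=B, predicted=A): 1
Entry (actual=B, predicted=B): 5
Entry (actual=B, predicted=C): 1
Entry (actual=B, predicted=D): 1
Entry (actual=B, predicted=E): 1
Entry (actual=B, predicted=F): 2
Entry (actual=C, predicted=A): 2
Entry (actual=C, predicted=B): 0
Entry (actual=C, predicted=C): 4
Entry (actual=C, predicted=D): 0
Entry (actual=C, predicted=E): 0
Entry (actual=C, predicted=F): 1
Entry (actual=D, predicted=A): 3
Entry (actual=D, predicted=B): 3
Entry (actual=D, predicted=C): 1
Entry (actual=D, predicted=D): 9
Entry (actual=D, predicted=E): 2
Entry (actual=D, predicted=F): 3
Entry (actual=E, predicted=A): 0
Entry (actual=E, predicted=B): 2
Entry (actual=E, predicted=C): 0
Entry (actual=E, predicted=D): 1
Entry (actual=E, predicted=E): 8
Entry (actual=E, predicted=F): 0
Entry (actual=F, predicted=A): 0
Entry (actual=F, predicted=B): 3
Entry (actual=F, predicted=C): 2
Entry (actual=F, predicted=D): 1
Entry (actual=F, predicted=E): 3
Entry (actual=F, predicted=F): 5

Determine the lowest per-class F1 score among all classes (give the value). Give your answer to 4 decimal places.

Per-class F1 score (2·TP/(2·TP+FP+FN)):
  A: TP=4, FP=1+2+3+0+0=6, FN=0+0+0+1+1=2 → 8/16 = 0.50000
  B: TP=5, FP=0+0+3+2+3=8, FN=1+1+1+1+2=6 → 10/24 = 0.41667
  C: TP=4, FP=0+1+1+0+2=4, FN=2+0+0+0+1=3 → 8/15 = 0.53333
  D: TP=9, FP=0+1+0+1+1=3, FN=3+3+1+2+3=12 → 18/33 = 0.54545
  E: TP=8, FP=1+1+0+2+3=7, FN=0+2+0+1+0=3 → 16/26 = 0.61538
  F: TP=5, FP=1+2+1+3+0=7, FN=0+3+2+1+3=9 → 10/26 = 0.38462
Lowest is class 'F' with F1 score = 0.3846.

0.3846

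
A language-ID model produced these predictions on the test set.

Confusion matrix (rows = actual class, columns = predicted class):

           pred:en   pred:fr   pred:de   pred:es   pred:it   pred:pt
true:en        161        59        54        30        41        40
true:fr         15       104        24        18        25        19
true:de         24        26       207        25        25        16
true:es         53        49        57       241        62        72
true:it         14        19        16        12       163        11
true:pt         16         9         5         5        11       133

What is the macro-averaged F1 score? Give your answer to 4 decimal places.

0.5384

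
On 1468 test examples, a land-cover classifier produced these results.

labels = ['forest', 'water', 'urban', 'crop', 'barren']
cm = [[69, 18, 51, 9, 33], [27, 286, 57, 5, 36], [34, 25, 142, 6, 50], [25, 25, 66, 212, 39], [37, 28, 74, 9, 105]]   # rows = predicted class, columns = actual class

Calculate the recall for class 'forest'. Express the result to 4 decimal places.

0.3594

Treat 'forest' as positive and all other classes as negative.
recall = TP/(TP+FN).
forest: TP=69, FN=27+34+25+37=123 → 69/192 = 0.35938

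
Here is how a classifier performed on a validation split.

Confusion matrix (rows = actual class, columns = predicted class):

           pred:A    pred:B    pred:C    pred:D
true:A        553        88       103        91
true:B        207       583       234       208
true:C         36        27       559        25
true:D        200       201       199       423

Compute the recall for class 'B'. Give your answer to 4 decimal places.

0.4732

Treat 'B' as positive and all other classes as negative.
recall = TP/(TP+FN).
B: TP=583, FN=207+234+208=649 → 583/1232 = 0.47321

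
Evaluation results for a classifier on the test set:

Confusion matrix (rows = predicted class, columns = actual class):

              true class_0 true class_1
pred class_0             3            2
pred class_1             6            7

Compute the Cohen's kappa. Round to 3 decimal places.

0.111

Observed agreement pₒ = trace/N = 10/18 = 0.5556
Expected agreement pₑ = Σ (rowᵢ·colᵢ)/N² = (9·5 + 9·13)/18² = 0.5000
κ = (pₒ − pₑ)/(1 − pₑ) = (0.5556 − 0.5000)/(1 − 0.5000) = 0.111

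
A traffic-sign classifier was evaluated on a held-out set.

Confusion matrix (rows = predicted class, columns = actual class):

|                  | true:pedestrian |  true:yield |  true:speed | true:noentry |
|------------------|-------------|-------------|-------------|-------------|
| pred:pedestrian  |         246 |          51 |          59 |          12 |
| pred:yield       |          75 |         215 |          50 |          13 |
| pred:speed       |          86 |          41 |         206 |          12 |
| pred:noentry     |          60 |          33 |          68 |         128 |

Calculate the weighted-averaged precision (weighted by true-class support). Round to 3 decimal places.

0.606

Per-class precision (TP/(TP+FP)):
  pedestrian: TP=246, FP=51+59+12=122 → 246/368 = 0.6685
  yield: TP=215, FP=75+50+13=138 → 215/353 = 0.6091
  speed: TP=206, FP=86+41+12=139 → 206/345 = 0.5971
  noentry: TP=128, FP=60+33+68=161 → 128/289 = 0.4429
Weighted-precision = Σ (supportᵢ/N)·precisionᵢ with N=1355: (467/1355)·0.6685 + (340/1355)·0.6091 + (383/1355)·0.5971 + (165/1355)·0.4429 = 0.606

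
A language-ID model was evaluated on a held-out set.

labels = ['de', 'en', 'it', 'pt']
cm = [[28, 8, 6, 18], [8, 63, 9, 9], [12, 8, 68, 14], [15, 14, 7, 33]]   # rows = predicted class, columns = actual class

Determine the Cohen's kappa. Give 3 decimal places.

0.461

Observed agreement pₒ = trace/N = 192/320 = 0.6000
Expected agreement pₑ = Σ (rowᵢ·colᵢ)/N² = (63·60 + 93·89 + 90·102 + 74·69)/320² = 0.2573
κ = (pₒ − pₑ)/(1 − pₑ) = (0.6000 − 0.2573)/(1 − 0.2573) = 0.461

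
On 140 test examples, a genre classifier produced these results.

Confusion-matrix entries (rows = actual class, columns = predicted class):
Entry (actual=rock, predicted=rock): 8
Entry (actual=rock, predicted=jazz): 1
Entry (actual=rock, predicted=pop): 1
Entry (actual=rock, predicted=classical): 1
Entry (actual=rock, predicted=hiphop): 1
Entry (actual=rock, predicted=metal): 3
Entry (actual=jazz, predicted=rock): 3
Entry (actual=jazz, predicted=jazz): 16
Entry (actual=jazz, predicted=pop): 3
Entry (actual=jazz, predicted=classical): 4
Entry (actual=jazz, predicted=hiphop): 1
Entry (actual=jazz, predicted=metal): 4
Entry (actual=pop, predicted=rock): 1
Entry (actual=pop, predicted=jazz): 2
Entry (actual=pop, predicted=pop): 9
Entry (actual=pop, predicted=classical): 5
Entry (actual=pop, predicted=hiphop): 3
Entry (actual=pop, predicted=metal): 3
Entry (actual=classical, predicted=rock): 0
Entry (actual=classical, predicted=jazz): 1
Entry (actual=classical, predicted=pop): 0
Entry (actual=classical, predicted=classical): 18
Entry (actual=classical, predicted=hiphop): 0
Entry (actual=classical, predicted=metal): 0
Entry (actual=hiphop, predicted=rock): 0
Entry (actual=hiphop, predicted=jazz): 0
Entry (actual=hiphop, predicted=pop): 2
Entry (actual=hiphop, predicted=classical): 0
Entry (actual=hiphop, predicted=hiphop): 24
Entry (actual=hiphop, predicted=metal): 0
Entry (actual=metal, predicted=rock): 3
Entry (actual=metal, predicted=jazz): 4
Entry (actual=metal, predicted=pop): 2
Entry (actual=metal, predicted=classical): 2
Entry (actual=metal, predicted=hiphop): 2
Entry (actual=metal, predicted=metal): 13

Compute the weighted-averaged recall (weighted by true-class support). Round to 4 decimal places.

Per-class recall (TP/(TP+FN)):
  rock: TP=8, FN=1+1+1+1+3=7 → 8/15 = 0.53333
  jazz: TP=16, FN=3+3+4+1+4=15 → 16/31 = 0.51613
  pop: TP=9, FN=1+2+5+3+3=14 → 9/23 = 0.39130
  classical: TP=18, FN=0+1+0+0+0=1 → 18/19 = 0.94737
  hiphop: TP=24, FN=0+0+2+0+0=2 → 24/26 = 0.92308
  metal: TP=13, FN=3+4+2+2+2=13 → 13/26 = 0.50000
Weighted-recall = Σ (supportᵢ/N)·recallᵢ with N=140: (15/140)·0.53333 + (31/140)·0.51613 + (23/140)·0.39130 + (19/140)·0.94737 + (26/140)·0.92308 + (26/140)·0.50000 = 0.6286

0.6286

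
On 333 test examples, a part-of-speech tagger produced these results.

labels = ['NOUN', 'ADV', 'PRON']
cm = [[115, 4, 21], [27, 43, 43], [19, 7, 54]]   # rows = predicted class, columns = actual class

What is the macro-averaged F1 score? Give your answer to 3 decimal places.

0.608

Per-class F1 score (2·TP/(2·TP+FP+FN)):
  NOUN: TP=115, FP=4+21=25, FN=27+19=46 → 230/301 = 0.7641
  ADV: TP=43, FP=27+43=70, FN=4+7=11 → 86/167 = 0.5150
  PRON: TP=54, FP=19+7=26, FN=21+43=64 → 108/198 = 0.5455
Macro-F1 score = mean = (0.7641 + 0.5150 + 0.5455) / 3 = 0.608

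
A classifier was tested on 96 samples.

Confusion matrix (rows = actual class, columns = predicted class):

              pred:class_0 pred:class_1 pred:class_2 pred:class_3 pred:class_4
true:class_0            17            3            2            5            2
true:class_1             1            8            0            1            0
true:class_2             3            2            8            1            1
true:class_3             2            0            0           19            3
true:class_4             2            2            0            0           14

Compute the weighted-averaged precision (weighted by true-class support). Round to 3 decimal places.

0.700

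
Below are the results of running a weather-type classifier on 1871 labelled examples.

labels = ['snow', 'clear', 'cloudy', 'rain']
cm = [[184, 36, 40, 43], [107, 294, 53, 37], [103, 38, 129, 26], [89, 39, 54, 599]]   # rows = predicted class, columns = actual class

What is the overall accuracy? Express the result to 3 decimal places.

0.645

Accuracy = trace / total = (184+294+129+599=1206) / 1871 = 1206/1871 = 0.645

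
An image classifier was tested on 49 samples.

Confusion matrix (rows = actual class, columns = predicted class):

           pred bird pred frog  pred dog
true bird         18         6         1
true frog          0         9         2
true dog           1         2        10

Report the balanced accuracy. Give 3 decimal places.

0.769

Balanced accuracy = mean of per-class recall.
  bird: recall = 18/25 = 0.7200
  frog: recall = 9/11 = 0.8182
  dog: recall = 10/13 = 0.7692
Mean = (0.7200 + 0.8182 + 0.7692) / 3 = 0.769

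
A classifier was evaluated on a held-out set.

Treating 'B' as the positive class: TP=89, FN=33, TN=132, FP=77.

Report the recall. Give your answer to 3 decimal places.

0.730

Recall = TP/(TP+FN) = 89/(89+33) = 89/122 = 0.730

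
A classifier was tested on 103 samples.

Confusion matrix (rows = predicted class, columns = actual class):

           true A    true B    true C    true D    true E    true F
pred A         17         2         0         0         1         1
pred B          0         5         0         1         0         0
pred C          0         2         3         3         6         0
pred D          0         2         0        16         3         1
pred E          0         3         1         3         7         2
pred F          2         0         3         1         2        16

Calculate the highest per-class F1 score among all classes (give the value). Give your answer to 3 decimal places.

0.850

Per-class F1 score (2·TP/(2·TP+FP+FN)):
  A: TP=17, FP=2+0+0+1+1=4, FN=0+0+0+0+2=2 → 34/40 = 0.8500
  B: TP=5, FP=0+0+1+0+0=1, FN=2+2+2+3+0=9 → 10/20 = 0.5000
  C: TP=3, FP=0+2+3+6+0=11, FN=0+0+0+1+3=4 → 6/21 = 0.2857
  D: TP=16, FP=0+2+0+3+1=6, FN=0+1+3+3+1=8 → 32/46 = 0.6957
  E: TP=7, FP=0+3+1+3+2=9, FN=1+0+6+3+2=12 → 14/35 = 0.4000
  F: TP=16, FP=2+0+3+1+2=8, FN=1+0+0+1+2=4 → 32/44 = 0.7273
Highest is class 'A' with F1 score = 0.850.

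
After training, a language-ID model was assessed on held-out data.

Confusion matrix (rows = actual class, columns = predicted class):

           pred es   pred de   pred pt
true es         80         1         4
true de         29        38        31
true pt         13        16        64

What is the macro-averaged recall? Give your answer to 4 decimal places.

Per-class recall (TP/(TP+FN)):
  es: TP=80, FN=1+4=5 → 80/85 = 0.94118
  de: TP=38, FN=29+31=60 → 38/98 = 0.38776
  pt: TP=64, FN=13+16=29 → 64/93 = 0.68817
Macro-recall = mean = (0.94118 + 0.38776 + 0.68817) / 3 = 0.6724

0.6724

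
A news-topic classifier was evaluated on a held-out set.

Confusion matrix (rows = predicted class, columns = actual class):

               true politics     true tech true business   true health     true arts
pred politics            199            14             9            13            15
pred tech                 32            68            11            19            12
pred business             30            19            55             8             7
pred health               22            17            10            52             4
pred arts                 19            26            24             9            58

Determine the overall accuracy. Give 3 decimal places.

Accuracy = trace / total = (199+68+55+52+58=432) / 752 = 432/752 = 0.574

0.574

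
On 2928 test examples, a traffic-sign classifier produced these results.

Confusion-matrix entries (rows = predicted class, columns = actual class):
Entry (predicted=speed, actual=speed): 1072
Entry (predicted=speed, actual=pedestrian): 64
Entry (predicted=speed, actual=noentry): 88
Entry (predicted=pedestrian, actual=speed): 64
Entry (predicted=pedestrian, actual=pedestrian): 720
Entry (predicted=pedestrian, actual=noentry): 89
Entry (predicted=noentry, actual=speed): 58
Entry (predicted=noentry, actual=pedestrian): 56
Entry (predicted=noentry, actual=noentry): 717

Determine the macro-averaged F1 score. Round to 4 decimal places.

0.8529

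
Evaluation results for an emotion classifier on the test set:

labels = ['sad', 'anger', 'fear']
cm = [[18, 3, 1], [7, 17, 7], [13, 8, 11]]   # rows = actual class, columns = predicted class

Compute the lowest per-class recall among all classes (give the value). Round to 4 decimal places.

Per-class recall (TP/(TP+FN)):
  sad: TP=18, FN=3+1=4 → 18/22 = 0.81818
  anger: TP=17, FN=7+7=14 → 17/31 = 0.54839
  fear: TP=11, FN=13+8=21 → 11/32 = 0.34375
Lowest is class 'fear' with recall = 0.3438.

0.3438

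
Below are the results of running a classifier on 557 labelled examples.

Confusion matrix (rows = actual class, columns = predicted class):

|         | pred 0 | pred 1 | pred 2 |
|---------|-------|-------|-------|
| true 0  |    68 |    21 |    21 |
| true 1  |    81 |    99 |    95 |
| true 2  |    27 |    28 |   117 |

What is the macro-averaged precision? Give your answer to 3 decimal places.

0.519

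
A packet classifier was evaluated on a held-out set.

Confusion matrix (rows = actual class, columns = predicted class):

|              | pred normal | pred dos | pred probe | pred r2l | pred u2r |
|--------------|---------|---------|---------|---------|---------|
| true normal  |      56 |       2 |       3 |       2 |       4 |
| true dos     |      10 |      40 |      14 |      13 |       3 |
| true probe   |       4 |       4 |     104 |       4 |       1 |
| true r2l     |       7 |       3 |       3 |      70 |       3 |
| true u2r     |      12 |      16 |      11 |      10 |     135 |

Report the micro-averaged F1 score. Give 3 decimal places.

0.758

Micro-averaging pools counts across classes: ΣTP=405, ΣFP=129, ΣFN=129.
Micro-F1 score = 2·TP/(2·TP+FP+FN) on pooled counts = 0.758 (equals overall accuracy in single-label multiclass).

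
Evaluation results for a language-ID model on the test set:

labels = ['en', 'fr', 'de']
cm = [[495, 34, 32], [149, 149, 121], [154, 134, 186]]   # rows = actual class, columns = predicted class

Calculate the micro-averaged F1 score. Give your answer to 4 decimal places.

Micro-averaging pools counts across classes: ΣTP=830, ΣFP=624, ΣFN=624.
Micro-F1 score = 2·TP/(2·TP+FP+FN) on pooled counts = 0.5708 (equals overall accuracy in single-label multiclass).

0.5708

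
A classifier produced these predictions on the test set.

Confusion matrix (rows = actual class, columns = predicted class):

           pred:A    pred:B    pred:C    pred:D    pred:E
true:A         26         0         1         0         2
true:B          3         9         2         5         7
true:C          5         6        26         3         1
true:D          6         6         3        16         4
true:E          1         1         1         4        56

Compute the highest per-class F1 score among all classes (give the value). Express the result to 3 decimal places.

0.842

Per-class F1 score (2·TP/(2·TP+FP+FN)):
  A: TP=26, FP=3+5+6+1=15, FN=0+1+0+2=3 → 52/70 = 0.7429
  B: TP=9, FP=0+6+6+1=13, FN=3+2+5+7=17 → 18/48 = 0.3750
  C: TP=26, FP=1+2+3+1=7, FN=5+6+3+1=15 → 52/74 = 0.7027
  D: TP=16, FP=0+5+3+4=12, FN=6+6+3+4=19 → 32/63 = 0.5079
  E: TP=56, FP=2+7+1+4=14, FN=1+1+1+4=7 → 112/133 = 0.8421
Highest is class 'E' with F1 score = 0.842.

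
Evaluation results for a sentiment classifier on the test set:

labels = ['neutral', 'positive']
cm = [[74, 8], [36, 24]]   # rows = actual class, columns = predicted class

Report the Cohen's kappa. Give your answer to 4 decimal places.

0.3226

Observed agreement pₒ = trace/N = 98/142 = 0.69014
Expected agreement pₑ = Σ (rowᵢ·colᵢ)/N² = (82·110 + 60·32)/142² = 0.54255
κ = (pₒ − pₑ)/(1 − pₑ) = (0.69014 − 0.54255)/(1 − 0.54255) = 0.3226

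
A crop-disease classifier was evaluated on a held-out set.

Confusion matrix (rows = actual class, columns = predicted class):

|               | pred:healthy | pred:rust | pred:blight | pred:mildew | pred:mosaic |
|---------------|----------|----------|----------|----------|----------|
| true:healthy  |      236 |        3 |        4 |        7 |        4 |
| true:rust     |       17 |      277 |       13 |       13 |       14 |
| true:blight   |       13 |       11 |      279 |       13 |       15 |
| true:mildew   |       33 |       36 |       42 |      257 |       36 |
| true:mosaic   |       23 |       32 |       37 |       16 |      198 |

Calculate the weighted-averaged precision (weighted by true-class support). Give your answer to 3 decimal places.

0.771

Per-class precision (TP/(TP+FP)):
  healthy: TP=236, FP=17+13+33+23=86 → 236/322 = 0.7329
  rust: TP=277, FP=3+11+36+32=82 → 277/359 = 0.7716
  blight: TP=279, FP=4+13+42+37=96 → 279/375 = 0.7440
  mildew: TP=257, FP=7+13+13+16=49 → 257/306 = 0.8399
  mosaic: TP=198, FP=4+14+15+36=69 → 198/267 = 0.7416
Weighted-precision = Σ (supportᵢ/N)·precisionᵢ with N=1629: (254/1629)·0.7329 + (334/1629)·0.7716 + (331/1629)·0.7440 + (404/1629)·0.8399 + (306/1629)·0.7416 = 0.771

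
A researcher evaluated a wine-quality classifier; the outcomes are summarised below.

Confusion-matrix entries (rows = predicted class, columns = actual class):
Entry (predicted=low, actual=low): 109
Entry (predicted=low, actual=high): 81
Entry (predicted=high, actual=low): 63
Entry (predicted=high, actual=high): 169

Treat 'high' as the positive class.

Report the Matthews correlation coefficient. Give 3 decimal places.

0.306

MCC = (TP·TN − FP·FN) / √((TP+FP)(TP+FN)(TN+FP)(TN+FN))
Numerator = 169·109 − 63·81 = 13318
Denominator = √(232·250·172·190) = √1895440000 = 43536.6512
MCC = 13318 / 43536.6512 = 0.306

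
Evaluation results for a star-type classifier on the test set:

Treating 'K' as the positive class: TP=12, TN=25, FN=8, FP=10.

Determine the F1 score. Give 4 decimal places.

0.5714

Precision = TP/(TP+FP) = 12/22 = 0.5455
Recall = TP/(TP+FN) = 12/20 = 0.6000
F1 = 2·TP/(2·TP+FP+FN) = 24/42 = 0.5714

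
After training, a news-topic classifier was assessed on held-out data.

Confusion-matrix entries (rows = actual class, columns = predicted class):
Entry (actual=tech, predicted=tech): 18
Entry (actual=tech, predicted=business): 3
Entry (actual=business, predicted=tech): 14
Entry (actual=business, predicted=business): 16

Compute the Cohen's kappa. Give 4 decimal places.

Observed agreement pₒ = trace/N = 34/51 = 0.66667
Expected agreement pₑ = Σ (rowᵢ·colᵢ)/N² = (21·32 + 30·19)/51² = 0.47751
κ = (pₒ − pₑ)/(1 − pₑ) = (0.66667 − 0.47751)/(1 − 0.47751) = 0.3620

0.3620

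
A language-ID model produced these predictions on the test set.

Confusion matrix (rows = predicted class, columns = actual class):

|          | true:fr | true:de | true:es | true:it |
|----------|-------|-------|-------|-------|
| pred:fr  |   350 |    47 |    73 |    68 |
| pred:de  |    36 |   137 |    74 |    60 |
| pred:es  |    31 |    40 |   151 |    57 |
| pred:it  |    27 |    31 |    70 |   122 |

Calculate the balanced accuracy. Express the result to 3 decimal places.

0.533

Balanced accuracy = mean of per-class recall.
  fr: recall = 350/444 = 0.7883
  de: recall = 137/255 = 0.5373
  es: recall = 151/368 = 0.4103
  it: recall = 122/307 = 0.3974
Mean = (0.7883 + 0.5373 + 0.4103 + 0.3974) / 4 = 0.533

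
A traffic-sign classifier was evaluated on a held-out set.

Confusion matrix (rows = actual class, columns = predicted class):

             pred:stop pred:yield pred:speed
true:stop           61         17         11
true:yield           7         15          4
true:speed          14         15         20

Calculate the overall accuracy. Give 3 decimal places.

0.585

Accuracy = trace / total = (61+15+20=96) / 164 = 96/164 = 0.585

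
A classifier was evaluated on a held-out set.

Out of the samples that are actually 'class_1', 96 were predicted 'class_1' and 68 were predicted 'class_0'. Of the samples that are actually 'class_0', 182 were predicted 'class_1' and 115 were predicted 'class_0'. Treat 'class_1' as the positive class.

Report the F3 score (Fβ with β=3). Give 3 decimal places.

0.547

Fβ = (1+β²)·TP / ((1+β²)·TP + β²·FN + FP), with β²=9
= 10·96 / (10·96 + 9·68 + 182) = 0.547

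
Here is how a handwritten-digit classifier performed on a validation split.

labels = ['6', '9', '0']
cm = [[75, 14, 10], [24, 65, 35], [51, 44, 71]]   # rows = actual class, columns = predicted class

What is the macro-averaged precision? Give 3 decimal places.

0.547

Per-class precision (TP/(TP+FP)):
  6: TP=75, FP=24+51=75 → 75/150 = 0.5000
  9: TP=65, FP=14+44=58 → 65/123 = 0.5285
  0: TP=71, FP=10+35=45 → 71/116 = 0.6121
Macro-precision = mean = (0.5000 + 0.5285 + 0.6121) / 3 = 0.547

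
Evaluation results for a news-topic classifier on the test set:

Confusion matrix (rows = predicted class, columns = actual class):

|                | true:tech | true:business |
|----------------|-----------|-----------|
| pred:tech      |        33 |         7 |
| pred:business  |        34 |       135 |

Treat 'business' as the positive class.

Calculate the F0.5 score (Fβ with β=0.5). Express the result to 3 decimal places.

Fβ = (1+β²)·TP / ((1+β²)·TP + β²·FN + FP), with β²=1/4
= 1.25·135 / (1.25·135 + 0.25·7 + 34) = 0.825

0.825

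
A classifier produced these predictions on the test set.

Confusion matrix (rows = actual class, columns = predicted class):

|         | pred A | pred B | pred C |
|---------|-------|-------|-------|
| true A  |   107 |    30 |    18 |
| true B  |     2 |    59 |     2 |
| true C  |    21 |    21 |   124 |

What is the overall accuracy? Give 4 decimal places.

0.7552

Accuracy = trace / total = (107+59+124=290) / 384 = 290/384 = 0.7552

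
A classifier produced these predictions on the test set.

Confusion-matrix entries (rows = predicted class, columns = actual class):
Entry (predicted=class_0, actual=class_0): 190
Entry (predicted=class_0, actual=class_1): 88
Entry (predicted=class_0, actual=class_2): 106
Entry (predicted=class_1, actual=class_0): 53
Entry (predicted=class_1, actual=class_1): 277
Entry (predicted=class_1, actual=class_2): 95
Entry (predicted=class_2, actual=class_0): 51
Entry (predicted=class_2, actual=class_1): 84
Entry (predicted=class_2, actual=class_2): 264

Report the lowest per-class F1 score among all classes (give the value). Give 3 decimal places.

0.560

Per-class F1 score (2·TP/(2·TP+FP+FN)):
  class_0: TP=190, FP=88+106=194, FN=53+51=104 → 380/678 = 0.5605
  class_1: TP=277, FP=53+95=148, FN=88+84=172 → 554/874 = 0.6339
  class_2: TP=264, FP=51+84=135, FN=106+95=201 → 528/864 = 0.6111
Lowest is class 'class_0' with F1 score = 0.560.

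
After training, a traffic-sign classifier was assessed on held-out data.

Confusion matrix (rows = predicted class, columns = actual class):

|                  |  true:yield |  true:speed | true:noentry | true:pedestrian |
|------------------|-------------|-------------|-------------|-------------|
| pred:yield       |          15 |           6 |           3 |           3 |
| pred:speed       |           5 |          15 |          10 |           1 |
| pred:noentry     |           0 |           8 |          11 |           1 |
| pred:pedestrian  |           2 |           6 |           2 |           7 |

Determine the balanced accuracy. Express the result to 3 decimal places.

Balanced accuracy = mean of per-class recall.
  yield: recall = 15/22 = 0.6818
  speed: recall = 15/35 = 0.4286
  noentry: recall = 11/26 = 0.4231
  pedestrian: recall = 7/12 = 0.5833
Mean = (0.6818 + 0.4286 + 0.4231 + 0.5833) / 4 = 0.529

0.529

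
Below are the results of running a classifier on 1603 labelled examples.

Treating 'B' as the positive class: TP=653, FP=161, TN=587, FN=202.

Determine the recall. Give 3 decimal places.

Recall = TP/(TP+FN) = 653/(653+202) = 653/855 = 0.764

0.764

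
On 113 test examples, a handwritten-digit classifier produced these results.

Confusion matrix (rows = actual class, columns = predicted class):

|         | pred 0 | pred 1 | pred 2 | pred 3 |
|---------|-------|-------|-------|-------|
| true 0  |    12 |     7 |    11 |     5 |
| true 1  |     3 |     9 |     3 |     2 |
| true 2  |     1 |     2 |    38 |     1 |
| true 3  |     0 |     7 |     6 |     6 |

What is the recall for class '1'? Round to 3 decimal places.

recall = TP/(TP+FN).
1: TP=9, FN=3+3+2=8 → 9/17 = 0.5294

0.529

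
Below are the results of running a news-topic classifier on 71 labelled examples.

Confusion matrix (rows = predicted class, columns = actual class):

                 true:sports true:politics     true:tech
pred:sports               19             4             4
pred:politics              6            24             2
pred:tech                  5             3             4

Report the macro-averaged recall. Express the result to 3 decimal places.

Per-class recall (TP/(TP+FN)):
  sports: TP=19, FN=6+5=11 → 19/30 = 0.6333
  politics: TP=24, FN=4+3=7 → 24/31 = 0.7742
  tech: TP=4, FN=4+2=6 → 4/10 = 0.4000
Macro-recall = mean = (0.6333 + 0.7742 + 0.4000) / 3 = 0.603

0.603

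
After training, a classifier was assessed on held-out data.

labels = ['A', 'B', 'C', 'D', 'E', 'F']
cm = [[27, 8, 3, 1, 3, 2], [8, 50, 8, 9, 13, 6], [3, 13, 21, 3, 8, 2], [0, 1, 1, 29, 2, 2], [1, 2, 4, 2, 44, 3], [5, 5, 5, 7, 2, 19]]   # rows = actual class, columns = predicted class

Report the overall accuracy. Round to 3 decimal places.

0.590

Accuracy = trace / total = (27+50+21+29+44+19=190) / 322 = 190/322 = 0.590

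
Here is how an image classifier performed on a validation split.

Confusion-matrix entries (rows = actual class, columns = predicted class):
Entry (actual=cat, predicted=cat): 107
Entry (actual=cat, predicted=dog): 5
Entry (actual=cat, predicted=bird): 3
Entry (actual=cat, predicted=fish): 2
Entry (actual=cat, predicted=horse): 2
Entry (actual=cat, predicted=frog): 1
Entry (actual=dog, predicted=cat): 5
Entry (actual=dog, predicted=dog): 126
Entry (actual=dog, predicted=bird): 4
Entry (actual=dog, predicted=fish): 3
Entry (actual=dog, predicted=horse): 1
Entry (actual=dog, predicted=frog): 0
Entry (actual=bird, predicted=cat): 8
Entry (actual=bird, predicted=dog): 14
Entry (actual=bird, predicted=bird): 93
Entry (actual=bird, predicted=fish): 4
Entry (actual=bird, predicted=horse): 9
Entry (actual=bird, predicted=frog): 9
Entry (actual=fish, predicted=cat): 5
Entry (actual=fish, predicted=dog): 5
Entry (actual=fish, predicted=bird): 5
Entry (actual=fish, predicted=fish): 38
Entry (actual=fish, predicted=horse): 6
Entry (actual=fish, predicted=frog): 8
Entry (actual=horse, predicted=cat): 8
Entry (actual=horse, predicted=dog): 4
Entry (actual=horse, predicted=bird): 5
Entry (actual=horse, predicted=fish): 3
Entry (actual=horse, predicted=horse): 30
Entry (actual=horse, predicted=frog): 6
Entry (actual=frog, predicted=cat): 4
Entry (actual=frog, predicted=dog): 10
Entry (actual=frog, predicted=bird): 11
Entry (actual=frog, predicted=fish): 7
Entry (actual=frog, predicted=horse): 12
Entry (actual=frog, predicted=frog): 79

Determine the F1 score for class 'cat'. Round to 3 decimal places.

0.833

Take TP from the diagonal, FP from the rest of the 'cat' prediction marginal, FN from the rest of the 'cat' actual marginal.
F1 score = 2·TP/(2·TP+FP+FN).
cat: TP=107, FP=5+8+5+8+4=30, FN=5+3+2+2+1=13 → 214/257 = 0.8327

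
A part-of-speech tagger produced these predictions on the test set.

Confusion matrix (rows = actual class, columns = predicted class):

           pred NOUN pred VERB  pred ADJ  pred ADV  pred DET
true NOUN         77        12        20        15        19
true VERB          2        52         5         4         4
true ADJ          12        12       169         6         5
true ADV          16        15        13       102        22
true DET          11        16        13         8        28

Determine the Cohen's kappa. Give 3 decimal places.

0.549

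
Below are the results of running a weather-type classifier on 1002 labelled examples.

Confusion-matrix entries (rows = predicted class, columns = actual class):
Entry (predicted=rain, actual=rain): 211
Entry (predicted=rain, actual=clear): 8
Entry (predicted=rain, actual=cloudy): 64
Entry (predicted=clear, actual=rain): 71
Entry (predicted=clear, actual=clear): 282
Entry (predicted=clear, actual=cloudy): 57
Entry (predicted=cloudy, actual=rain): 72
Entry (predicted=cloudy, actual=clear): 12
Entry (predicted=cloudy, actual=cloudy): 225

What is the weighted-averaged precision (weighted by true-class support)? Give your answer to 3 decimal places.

0.722

Per-class precision (TP/(TP+FP)):
  rain: TP=211, FP=8+64=72 → 211/283 = 0.7456
  clear: TP=282, FP=71+57=128 → 282/410 = 0.6878
  cloudy: TP=225, FP=72+12=84 → 225/309 = 0.7282
Weighted-precision = Σ (supportᵢ/N)·precisionᵢ with N=1002: (354/1002)·0.7456 + (302/1002)·0.6878 + (346/1002)·0.7282 = 0.722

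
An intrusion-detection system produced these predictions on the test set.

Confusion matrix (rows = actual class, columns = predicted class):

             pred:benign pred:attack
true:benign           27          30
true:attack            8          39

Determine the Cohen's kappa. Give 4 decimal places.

Observed agreement pₒ = trace/N = 66/104 = 0.63462
Expected agreement pₑ = Σ (rowᵢ·colᵢ)/N² = (57·35 + 47·69)/104² = 0.48428
κ = (pₒ − pₑ)/(1 − pₑ) = (0.63462 − 0.48428)/(1 − 0.48428) = 0.2915

0.2915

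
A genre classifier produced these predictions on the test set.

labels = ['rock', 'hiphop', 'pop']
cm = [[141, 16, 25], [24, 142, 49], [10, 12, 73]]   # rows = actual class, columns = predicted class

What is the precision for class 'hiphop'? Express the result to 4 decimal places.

0.8353

One-vs-rest for 'hiphop': TP = diagonal; FP = other classes predicted 'hiphop'; FN = 'hiphop' predicted as other.
precision = TP/(TP+FP).
hiphop: TP=142, FP=16+12=28 → 142/170 = 0.83529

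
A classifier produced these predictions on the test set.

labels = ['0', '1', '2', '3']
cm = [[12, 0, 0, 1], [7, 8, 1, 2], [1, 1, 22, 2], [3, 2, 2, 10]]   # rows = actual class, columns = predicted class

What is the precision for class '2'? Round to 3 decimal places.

0.880

Treat '2' as positive and all other classes as negative.
precision = TP/(TP+FP).
2: TP=22, FP=0+1+2=3 → 22/25 = 0.8800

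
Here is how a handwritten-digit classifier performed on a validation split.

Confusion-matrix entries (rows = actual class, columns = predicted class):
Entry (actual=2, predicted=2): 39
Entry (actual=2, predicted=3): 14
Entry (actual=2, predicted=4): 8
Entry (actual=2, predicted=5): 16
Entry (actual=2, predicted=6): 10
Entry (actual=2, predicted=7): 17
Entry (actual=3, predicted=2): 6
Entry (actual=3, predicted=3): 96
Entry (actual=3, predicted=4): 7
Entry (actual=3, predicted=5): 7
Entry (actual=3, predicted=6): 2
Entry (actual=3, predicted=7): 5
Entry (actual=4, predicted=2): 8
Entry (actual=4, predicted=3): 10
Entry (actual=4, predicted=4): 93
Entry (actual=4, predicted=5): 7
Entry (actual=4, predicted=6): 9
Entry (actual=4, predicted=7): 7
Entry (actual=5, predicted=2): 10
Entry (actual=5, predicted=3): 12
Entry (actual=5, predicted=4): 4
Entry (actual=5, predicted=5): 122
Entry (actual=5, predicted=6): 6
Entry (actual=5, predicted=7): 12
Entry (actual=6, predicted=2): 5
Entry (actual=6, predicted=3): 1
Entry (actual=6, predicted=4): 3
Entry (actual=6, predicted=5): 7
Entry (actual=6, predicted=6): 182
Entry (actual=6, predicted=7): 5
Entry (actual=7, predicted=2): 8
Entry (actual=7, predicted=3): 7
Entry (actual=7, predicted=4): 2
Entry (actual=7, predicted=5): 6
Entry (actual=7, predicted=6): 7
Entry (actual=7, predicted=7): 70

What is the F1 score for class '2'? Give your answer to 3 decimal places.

Take TP from the diagonal, FP from the rest of the '2' prediction marginal, FN from the rest of the '2' actual marginal.
F1 score = 2·TP/(2·TP+FP+FN).
2: TP=39, FP=6+8+10+5+8=37, FN=14+8+16+10+17=65 → 78/180 = 0.4333

0.433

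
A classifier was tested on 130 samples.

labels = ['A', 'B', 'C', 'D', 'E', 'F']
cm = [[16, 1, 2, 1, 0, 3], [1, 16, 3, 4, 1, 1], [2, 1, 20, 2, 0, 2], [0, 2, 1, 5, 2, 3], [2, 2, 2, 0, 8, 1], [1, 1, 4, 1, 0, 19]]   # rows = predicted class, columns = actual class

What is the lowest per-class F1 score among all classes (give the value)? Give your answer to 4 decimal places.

Per-class F1 score (2·TP/(2·TP+FP+FN)):
  A: TP=16, FP=1+2+1+0+3=7, FN=1+2+0+2+1=6 → 32/45 = 0.71111
  B: TP=16, FP=1+3+4+1+1=10, FN=1+1+2+2+1=7 → 32/49 = 0.65306
  C: TP=20, FP=2+1+2+0+2=7, FN=2+3+1+2+4=12 → 40/59 = 0.67797
  D: TP=5, FP=0+2+1+2+3=8, FN=1+4+2+0+1=8 → 10/26 = 0.38462
  E: TP=8, FP=2+2+2+0+1=7, FN=0+1+0+2+0=3 → 16/26 = 0.61538
  F: TP=19, FP=1+1+4+1+0=7, FN=3+1+2+3+1=10 → 38/55 = 0.69091
Lowest is class 'D' with F1 score = 0.3846.

0.3846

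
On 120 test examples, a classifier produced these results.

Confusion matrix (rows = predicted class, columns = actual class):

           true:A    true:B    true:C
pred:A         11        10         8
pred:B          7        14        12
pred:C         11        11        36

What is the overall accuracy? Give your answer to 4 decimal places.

Accuracy = trace / total = (11+14+36=61) / 120 = 61/120 = 0.5083

0.5083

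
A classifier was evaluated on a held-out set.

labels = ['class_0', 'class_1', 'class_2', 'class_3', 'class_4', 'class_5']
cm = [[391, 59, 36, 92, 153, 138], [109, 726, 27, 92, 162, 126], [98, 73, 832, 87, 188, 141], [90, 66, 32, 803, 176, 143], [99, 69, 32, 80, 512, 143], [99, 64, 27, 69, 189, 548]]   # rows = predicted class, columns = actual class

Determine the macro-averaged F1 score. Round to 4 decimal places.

0.5560

Per-class F1 score (2·TP/(2·TP+FP+FN)):
  class_0: TP=391, FP=59+36+92+153+138=478, FN=109+98+90+99+99=495 → 782/1755 = 0.44558
  class_1: TP=726, FP=109+27+92+162+126=516, FN=59+73+66+69+64=331 → 1452/2299 = 0.63158
  class_2: TP=832, FP=98+73+87+188+141=587, FN=36+27+32+32+27=154 → 1664/2405 = 0.69189
  class_3: TP=803, FP=90+66+32+176+143=507, FN=92+92+87+80+69=420 → 1606/2533 = 0.63403
  class_4: TP=512, FP=99+69+32+80+143=423, FN=153+162+188+176+189=868 → 1024/2315 = 0.44233
  class_5: TP=548, FP=99+64+27+69+189=448, FN=138+126+141+143+143=691 → 1096/2235 = 0.49038
Macro-F1 score = mean = (0.44558 + 0.63158 + 0.69189 + 0.63403 + 0.44233 + 0.49038) / 6 = 0.5560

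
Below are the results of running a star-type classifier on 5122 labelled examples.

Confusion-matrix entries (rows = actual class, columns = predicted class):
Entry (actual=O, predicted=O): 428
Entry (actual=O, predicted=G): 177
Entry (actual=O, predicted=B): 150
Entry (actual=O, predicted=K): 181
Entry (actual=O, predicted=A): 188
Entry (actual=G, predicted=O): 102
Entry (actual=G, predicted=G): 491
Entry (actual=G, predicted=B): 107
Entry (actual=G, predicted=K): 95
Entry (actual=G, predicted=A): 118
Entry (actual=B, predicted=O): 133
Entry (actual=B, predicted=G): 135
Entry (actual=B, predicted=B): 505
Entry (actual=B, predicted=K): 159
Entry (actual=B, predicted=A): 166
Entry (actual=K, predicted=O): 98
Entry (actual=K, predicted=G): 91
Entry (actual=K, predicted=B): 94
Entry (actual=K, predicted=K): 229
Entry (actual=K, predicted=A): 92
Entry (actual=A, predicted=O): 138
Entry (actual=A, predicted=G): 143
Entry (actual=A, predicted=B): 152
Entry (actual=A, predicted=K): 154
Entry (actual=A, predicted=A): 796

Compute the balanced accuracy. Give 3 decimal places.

Balanced accuracy = mean of per-class recall.
  O: recall = 428/1124 = 0.3808
  G: recall = 491/913 = 0.5378
  B: recall = 505/1098 = 0.4599
  K: recall = 229/604 = 0.3791
  A: recall = 796/1383 = 0.5756
Mean = (0.3808 + 0.5378 + 0.4599 + 0.3791 + 0.5756) / 5 = 0.467

0.467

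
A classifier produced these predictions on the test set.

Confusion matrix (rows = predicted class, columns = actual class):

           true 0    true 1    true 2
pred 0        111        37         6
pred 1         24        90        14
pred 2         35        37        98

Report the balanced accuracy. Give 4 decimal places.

0.6774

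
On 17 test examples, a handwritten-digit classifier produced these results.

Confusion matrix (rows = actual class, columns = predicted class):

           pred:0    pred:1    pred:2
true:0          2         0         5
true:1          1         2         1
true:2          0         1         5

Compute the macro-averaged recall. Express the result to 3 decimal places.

0.540

Per-class recall (TP/(TP+FN)):
  0: TP=2, FN=0+5=5 → 2/7 = 0.2857
  1: TP=2, FN=1+1=2 → 2/4 = 0.5000
  2: TP=5, FN=0+1=1 → 5/6 = 0.8333
Macro-recall = mean = (0.2857 + 0.5000 + 0.8333) / 3 = 0.540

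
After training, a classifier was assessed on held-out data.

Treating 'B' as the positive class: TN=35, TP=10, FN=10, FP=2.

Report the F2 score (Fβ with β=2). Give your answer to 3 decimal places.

Fβ = (1+β²)·TP / ((1+β²)·TP + β²·FN + FP), with β²=4
= 5·10 / (5·10 + 4·10 + 2) = 0.543

0.543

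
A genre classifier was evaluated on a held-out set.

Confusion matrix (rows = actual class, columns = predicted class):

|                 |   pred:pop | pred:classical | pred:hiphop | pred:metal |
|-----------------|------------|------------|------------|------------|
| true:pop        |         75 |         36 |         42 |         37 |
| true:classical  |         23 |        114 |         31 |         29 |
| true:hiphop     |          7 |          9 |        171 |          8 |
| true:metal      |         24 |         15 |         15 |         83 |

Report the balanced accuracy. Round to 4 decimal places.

0.6140

Balanced accuracy = mean of per-class recall.
  pop: recall = 75/190 = 0.39474
  classical: recall = 114/197 = 0.57868
  hiphop: recall = 171/195 = 0.87692
  metal: recall = 83/137 = 0.60584
Mean = (0.39474 + 0.57868 + 0.87692 + 0.60584) / 4 = 0.6140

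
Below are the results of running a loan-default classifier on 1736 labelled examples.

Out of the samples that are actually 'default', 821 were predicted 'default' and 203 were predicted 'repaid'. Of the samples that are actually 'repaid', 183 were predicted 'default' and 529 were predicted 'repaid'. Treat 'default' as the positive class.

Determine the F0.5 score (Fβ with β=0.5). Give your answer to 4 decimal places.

0.8145

Fβ = (1+β²)·TP / ((1+β²)·TP + β²·FN + FP), with β²=1/4
= 1.25·821 / (1.25·821 + 0.25·203 + 183) = 0.8145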